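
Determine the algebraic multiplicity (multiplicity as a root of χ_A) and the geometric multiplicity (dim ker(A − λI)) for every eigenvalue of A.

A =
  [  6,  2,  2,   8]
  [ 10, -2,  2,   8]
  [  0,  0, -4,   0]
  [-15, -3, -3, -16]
λ = -4: alg = 4, geom = 3

Step 1 — factor the characteristic polynomial to read off the algebraic multiplicities:
  χ_A(x) = (x + 4)^4

Step 2 — compute geometric multiplicities via the rank-nullity identity g(λ) = n − rank(A − λI):
  rank(A − (-4)·I) = 1, so dim ker(A − (-4)·I) = n − 1 = 3

Summary:
  λ = -4: algebraic multiplicity = 4, geometric multiplicity = 3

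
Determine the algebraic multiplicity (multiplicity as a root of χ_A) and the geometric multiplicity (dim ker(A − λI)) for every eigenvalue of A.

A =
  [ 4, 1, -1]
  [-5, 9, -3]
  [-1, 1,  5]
λ = 6: alg = 3, geom = 1

Step 1 — factor the characteristic polynomial to read off the algebraic multiplicities:
  χ_A(x) = (x - 6)^3

Step 2 — compute geometric multiplicities via the rank-nullity identity g(λ) = n − rank(A − λI):
  rank(A − (6)·I) = 2, so dim ker(A − (6)·I) = n − 2 = 1

Summary:
  λ = 6: algebraic multiplicity = 3, geometric multiplicity = 1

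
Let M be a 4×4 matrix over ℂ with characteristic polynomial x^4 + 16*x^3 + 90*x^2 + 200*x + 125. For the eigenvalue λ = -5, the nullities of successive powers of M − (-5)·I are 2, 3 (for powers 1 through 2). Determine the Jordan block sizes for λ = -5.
Block sizes for λ = -5: [2, 1]

From the dimensions of kernels of powers, the number of Jordan blocks of size at least j is d_j − d_{j−1} where d_j = dim ker(N^j) (with d_0 = 0). Computing the differences gives [2, 1].
The number of blocks of size exactly k is (#blocks of size ≥ k) − (#blocks of size ≥ k + 1), so the partition is: 1 block(s) of size 1, 1 block(s) of size 2.
In nonincreasing order the block sizes are [2, 1].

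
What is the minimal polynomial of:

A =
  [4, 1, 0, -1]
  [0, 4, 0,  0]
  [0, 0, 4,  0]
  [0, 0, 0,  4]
x^2 - 8*x + 16

The characteristic polynomial is χ_A(x) = (x - 4)^4, so the eigenvalues are known. The minimal polynomial is
  m_A(x) = Π_λ (x − λ)^{k_λ}
where k_λ is the size of the *largest* Jordan block for λ (equivalently, the smallest k with (A − λI)^k v = 0 for every generalised eigenvector v of λ).

  λ = 4: largest Jordan block has size 2, contributing (x − 4)^2

So m_A(x) = (x - 4)^2 = x^2 - 8*x + 16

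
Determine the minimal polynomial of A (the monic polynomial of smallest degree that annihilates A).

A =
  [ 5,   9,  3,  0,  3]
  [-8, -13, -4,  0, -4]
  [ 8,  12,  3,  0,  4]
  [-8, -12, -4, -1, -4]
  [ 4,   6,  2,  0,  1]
x^2 + 2*x + 1

The characteristic polynomial is χ_A(x) = (x + 1)^5, so the eigenvalues are known. The minimal polynomial is
  m_A(x) = Π_λ (x − λ)^{k_λ}
where k_λ is the size of the *largest* Jordan block for λ (equivalently, the smallest k with (A − λI)^k v = 0 for every generalised eigenvector v of λ).

  λ = -1: largest Jordan block has size 2, contributing (x + 1)^2

So m_A(x) = (x + 1)^2 = x^2 + 2*x + 1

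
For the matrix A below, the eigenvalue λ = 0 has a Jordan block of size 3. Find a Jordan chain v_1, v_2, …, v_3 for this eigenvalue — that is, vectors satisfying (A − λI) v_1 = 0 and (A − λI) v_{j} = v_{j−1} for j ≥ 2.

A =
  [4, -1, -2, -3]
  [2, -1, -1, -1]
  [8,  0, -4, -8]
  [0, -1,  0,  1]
A Jordan chain for λ = 0 of length 3:
v_1 = (-2, -2, 0, -2)ᵀ
v_2 = (4, 2, 8, 0)ᵀ
v_3 = (1, 0, 0, 0)ᵀ

Let N = A − (0)·I. We want v_3 with N^3 v_3 = 0 but N^2 v_3 ≠ 0; then v_{j-1} := N · v_j for j = 3, …, 2.

Pick v_3 = (1, 0, 0, 0)ᵀ.
Then v_2 = N · v_3 = (4, 2, 8, 0)ᵀ.
Then v_1 = N · v_2 = (-2, -2, 0, -2)ᵀ.

Sanity check: (A − (0)·I) v_1 = (0, 0, 0, 0)ᵀ = 0. ✓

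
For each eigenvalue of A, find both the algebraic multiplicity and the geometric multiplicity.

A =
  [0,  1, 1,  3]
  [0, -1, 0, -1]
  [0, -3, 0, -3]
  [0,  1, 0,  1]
λ = 0: alg = 4, geom = 2

Step 1 — factor the characteristic polynomial to read off the algebraic multiplicities:
  χ_A(x) = x^4

Step 2 — compute geometric multiplicities via the rank-nullity identity g(λ) = n − rank(A − λI):
  rank(A − (0)·I) = 2, so dim ker(A − (0)·I) = n − 2 = 2

Summary:
  λ = 0: algebraic multiplicity = 4, geometric multiplicity = 2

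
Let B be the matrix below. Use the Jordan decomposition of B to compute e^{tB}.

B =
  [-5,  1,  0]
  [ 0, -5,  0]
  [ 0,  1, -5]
e^{tB} =
  [exp(-5*t), t*exp(-5*t), 0]
  [0, exp(-5*t), 0]
  [0, t*exp(-5*t), exp(-5*t)]

Strategy: write B = P · J · P⁻¹ where J is a Jordan canonical form, so e^{tB} = P · e^{tJ} · P⁻¹, and e^{tJ} can be computed block-by-block.

B has Jordan form
J =
  [-5,  1,  0]
  [ 0, -5,  0]
  [ 0,  0, -5]
(up to reordering of blocks).

Per-block formulas:
  For a 1×1 block at λ = -5: exp(t · [-5]) = [e^(-5t)].
  For a 2×2 Jordan block J_2(-5): exp(t · J_2(-5)) = e^(-5t)·(I + t·N), where N is the 2×2 nilpotent shift.

After assembling e^{tJ} and conjugating by P, we get:

e^{tB} =
  [exp(-5*t), t*exp(-5*t), 0]
  [0, exp(-5*t), 0]
  [0, t*exp(-5*t), exp(-5*t)]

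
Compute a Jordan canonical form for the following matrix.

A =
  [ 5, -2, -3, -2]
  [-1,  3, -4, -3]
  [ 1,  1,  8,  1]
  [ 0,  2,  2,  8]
J_3(6) ⊕ J_1(6)

The characteristic polynomial is
  det(x·I − A) = x^4 - 24*x^3 + 216*x^2 - 864*x + 1296 = (x - 6)^4

Eigenvalues and multiplicities (the geometric multiplicity of λ is n − rank(A − λI), which equals the number of Jordan blocks for λ):
  λ = 6: algebraic multiplicity = 4, geometric multiplicity = 2

Determining the block sizes for each eigenvalue:
  λ = 6: with am = 4 and gm = 2, the partition is not yet determined (e.g. several partitions of 4 into 2 parts exist). Let N = A − (6)·I. Computing rank(N^1) = 2, rank(N^2) = 1, rank(N^3) = 0; the number of blocks of size ≥ j is rank(N^{j−1}) − rank(N^j), giving [2, 1, 1]. So we have 1 block(s) of size 3, 1 block(s) of size 1 → block sizes [3, 1]

Assembling the blocks gives a Jordan form
J =
  [6, 1, 0, 0]
  [0, 6, 1, 0]
  [0, 0, 6, 0]
  [0, 0, 0, 6]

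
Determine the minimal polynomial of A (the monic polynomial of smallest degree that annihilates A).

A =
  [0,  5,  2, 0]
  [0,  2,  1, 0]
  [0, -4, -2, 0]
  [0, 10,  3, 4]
x^4 - 4*x^3

The characteristic polynomial is χ_A(x) = x^3*(x - 4), so the eigenvalues are known. The minimal polynomial is
  m_A(x) = Π_λ (x − λ)^{k_λ}
where k_λ is the size of the *largest* Jordan block for λ (equivalently, the smallest k with (A − λI)^k v = 0 for every generalised eigenvector v of λ).

  λ = 0: largest Jordan block has size 3, contributing (x − 0)^3
  λ = 4: largest Jordan block has size 1, contributing (x − 4)

So m_A(x) = x^3*(x - 4) = x^4 - 4*x^3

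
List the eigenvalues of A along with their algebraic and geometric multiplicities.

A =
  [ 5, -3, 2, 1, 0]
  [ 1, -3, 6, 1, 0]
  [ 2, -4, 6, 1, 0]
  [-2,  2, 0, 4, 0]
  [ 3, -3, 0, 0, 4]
λ = 2: alg = 2, geom = 1; λ = 4: alg = 3, geom = 2

Step 1 — factor the characteristic polynomial to read off the algebraic multiplicities:
  χ_A(x) = (x - 4)^3*(x - 2)^2

Step 2 — compute geometric multiplicities via the rank-nullity identity g(λ) = n − rank(A − λI):
  rank(A − (2)·I) = 4, so dim ker(A − (2)·I) = n − 4 = 1
  rank(A − (4)·I) = 3, so dim ker(A − (4)·I) = n − 3 = 2

Summary:
  λ = 2: algebraic multiplicity = 2, geometric multiplicity = 1
  λ = 4: algebraic multiplicity = 3, geometric multiplicity = 2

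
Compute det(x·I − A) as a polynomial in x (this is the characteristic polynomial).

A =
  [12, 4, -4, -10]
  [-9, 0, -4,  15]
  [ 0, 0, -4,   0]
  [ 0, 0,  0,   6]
x^4 - 14*x^3 + 36*x^2 + 216*x - 864

Expanding det(x·I − A) (e.g. by cofactor expansion or by noting that A is similar to its Jordan form J, which has the same characteristic polynomial as A) gives
  χ_A(x) = x^4 - 14*x^3 + 36*x^2 + 216*x - 864
which factors as (x - 6)^3*(x + 4). The eigenvalues (with algebraic multiplicities) are λ = -4 with multiplicity 1, λ = 6 with multiplicity 3.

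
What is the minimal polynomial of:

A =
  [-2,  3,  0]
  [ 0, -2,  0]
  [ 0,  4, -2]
x^2 + 4*x + 4

The characteristic polynomial is χ_A(x) = (x + 2)^3, so the eigenvalues are known. The minimal polynomial is
  m_A(x) = Π_λ (x − λ)^{k_λ}
where k_λ is the size of the *largest* Jordan block for λ (equivalently, the smallest k with (A − λI)^k v = 0 for every generalised eigenvector v of λ).

  λ = -2: largest Jordan block has size 2, contributing (x + 2)^2

So m_A(x) = (x + 2)^2 = x^2 + 4*x + 4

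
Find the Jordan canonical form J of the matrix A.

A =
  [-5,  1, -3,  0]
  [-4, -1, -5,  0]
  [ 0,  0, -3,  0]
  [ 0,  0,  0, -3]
J_3(-3) ⊕ J_1(-3)

The characteristic polynomial is
  det(x·I − A) = x^4 + 12*x^3 + 54*x^2 + 108*x + 81 = (x + 3)^4

Eigenvalues and multiplicities (the geometric multiplicity of λ is n − rank(A − λI), which equals the number of Jordan blocks for λ):
  λ = -3: algebraic multiplicity = 4, geometric multiplicity = 2

Determining the block sizes for each eigenvalue:
  λ = -3: with am = 4 and gm = 2, the partition is not yet determined (e.g. several partitions of 4 into 2 parts exist). Let N = A − (-3)·I. Computing rank(N^1) = 2, rank(N^2) = 1, rank(N^3) = 0; the number of blocks of size ≥ j is rank(N^{j−1}) − rank(N^j), giving [2, 1, 1]. So we have 1 block(s) of size 3, 1 block(s) of size 1 → block sizes [3, 1]

Assembling the blocks gives a Jordan form
J =
  [-3,  1,  0,  0]
  [ 0, -3,  1,  0]
  [ 0,  0, -3,  0]
  [ 0,  0,  0, -3]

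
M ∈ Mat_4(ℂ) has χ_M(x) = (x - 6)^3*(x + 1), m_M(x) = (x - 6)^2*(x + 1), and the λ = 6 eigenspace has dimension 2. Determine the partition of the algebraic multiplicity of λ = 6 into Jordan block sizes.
Block sizes for λ = 6: [2, 1]

Step 1 — from the characteristic polynomial, algebraic multiplicity of λ = 6 is 3. From dim ker(M − (6)·I) = 2, there are exactly 2 Jordan blocks for λ = 6.
Step 2 — from the minimal polynomial, the factor (x − 6)^2 tells us the largest block for λ = 6 has size 2.
Step 3 — with total size 3, 2 blocks, and largest block 2, the block sizes (in nonincreasing order) are [2, 1].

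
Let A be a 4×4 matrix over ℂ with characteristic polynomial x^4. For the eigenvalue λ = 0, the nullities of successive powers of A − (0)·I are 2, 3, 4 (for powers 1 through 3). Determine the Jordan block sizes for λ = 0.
Block sizes for λ = 0: [3, 1]

From the dimensions of kernels of powers, the number of Jordan blocks of size at least j is d_j − d_{j−1} where d_j = dim ker(N^j) (with d_0 = 0). Computing the differences gives [2, 1, 1].
The number of blocks of size exactly k is (#blocks of size ≥ k) − (#blocks of size ≥ k + 1), so the partition is: 1 block(s) of size 1, 1 block(s) of size 3.
In nonincreasing order the block sizes are [3, 1].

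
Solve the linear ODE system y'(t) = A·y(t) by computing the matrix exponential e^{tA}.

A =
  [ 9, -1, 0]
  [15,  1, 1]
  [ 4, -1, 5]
e^{tA} =
  [t^2*exp(5*t)/2 + 4*t*exp(5*t) + exp(5*t), -t*exp(5*t), -t^2*exp(5*t)/2]
  [2*t^2*exp(5*t) + 15*t*exp(5*t), -4*t*exp(5*t) + exp(5*t), -2*t^2*exp(5*t) + t*exp(5*t)]
  [t^2*exp(5*t)/2 + 4*t*exp(5*t), -t*exp(5*t), -t^2*exp(5*t)/2 + exp(5*t)]

Strategy: write A = P · J · P⁻¹ where J is a Jordan canonical form, so e^{tA} = P · e^{tJ} · P⁻¹, and e^{tJ} can be computed block-by-block.

A has Jordan form
J =
  [5, 1, 0]
  [0, 5, 1]
  [0, 0, 5]
(up to reordering of blocks).

Per-block formulas:
  For a 3×3 Jordan block J_3(5): exp(t · J_3(5)) = e^(5t)·(I + t·N + (t^2/2)·N^2), where N is the 3×3 nilpotent shift.

After assembling e^{tJ} and conjugating by P, we get:

e^{tA} =
  [t^2*exp(5*t)/2 + 4*t*exp(5*t) + exp(5*t), -t*exp(5*t), -t^2*exp(5*t)/2]
  [2*t^2*exp(5*t) + 15*t*exp(5*t), -4*t*exp(5*t) + exp(5*t), -2*t^2*exp(5*t) + t*exp(5*t)]
  [t^2*exp(5*t)/2 + 4*t*exp(5*t), -t*exp(5*t), -t^2*exp(5*t)/2 + exp(5*t)]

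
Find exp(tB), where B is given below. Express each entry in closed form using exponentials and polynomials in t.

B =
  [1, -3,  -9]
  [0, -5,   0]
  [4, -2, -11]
e^{tB} =
  [6*t*exp(-5*t) + exp(-5*t), -3*t*exp(-5*t), -9*t*exp(-5*t)]
  [0, exp(-5*t), 0]
  [4*t*exp(-5*t), -2*t*exp(-5*t), -6*t*exp(-5*t) + exp(-5*t)]

Strategy: write B = P · J · P⁻¹ where J is a Jordan canonical form, so e^{tB} = P · e^{tJ} · P⁻¹, and e^{tJ} can be computed block-by-block.

B has Jordan form
J =
  [-5,  1,  0]
  [ 0, -5,  0]
  [ 0,  0, -5]
(up to reordering of blocks).

Per-block formulas:
  For a 1×1 block at λ = -5: exp(t · [-5]) = [e^(-5t)].
  For a 2×2 Jordan block J_2(-5): exp(t · J_2(-5)) = e^(-5t)·(I + t·N), where N is the 2×2 nilpotent shift.

After assembling e^{tJ} and conjugating by P, we get:

e^{tB} =
  [6*t*exp(-5*t) + exp(-5*t), -3*t*exp(-5*t), -9*t*exp(-5*t)]
  [0, exp(-5*t), 0]
  [4*t*exp(-5*t), -2*t*exp(-5*t), -6*t*exp(-5*t) + exp(-5*t)]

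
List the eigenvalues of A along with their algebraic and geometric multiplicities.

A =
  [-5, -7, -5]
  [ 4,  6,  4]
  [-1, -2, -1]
λ = 0: alg = 3, geom = 1

Step 1 — factor the characteristic polynomial to read off the algebraic multiplicities:
  χ_A(x) = x^3

Step 2 — compute geometric multiplicities via the rank-nullity identity g(λ) = n − rank(A − λI):
  rank(A − (0)·I) = 2, so dim ker(A − (0)·I) = n − 2 = 1

Summary:
  λ = 0: algebraic multiplicity = 3, geometric multiplicity = 1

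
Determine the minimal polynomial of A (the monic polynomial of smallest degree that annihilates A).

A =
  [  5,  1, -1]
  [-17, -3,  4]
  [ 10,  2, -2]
x^3

The characteristic polynomial is χ_A(x) = x^3, so the eigenvalues are known. The minimal polynomial is
  m_A(x) = Π_λ (x − λ)^{k_λ}
where k_λ is the size of the *largest* Jordan block for λ (equivalently, the smallest k with (A − λI)^k v = 0 for every generalised eigenvector v of λ).

  λ = 0: largest Jordan block has size 3, contributing (x − 0)^3

So m_A(x) = x^3 = x^3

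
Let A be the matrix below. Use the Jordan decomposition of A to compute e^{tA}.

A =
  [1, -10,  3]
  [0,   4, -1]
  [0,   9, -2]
e^{tA} =
  [exp(t), -3*t^2*exp(t)/2 - 10*t*exp(t), t^2*exp(t)/2 + 3*t*exp(t)]
  [0, 3*t*exp(t) + exp(t), -t*exp(t)]
  [0, 9*t*exp(t), -3*t*exp(t) + exp(t)]

Strategy: write A = P · J · P⁻¹ where J is a Jordan canonical form, so e^{tA} = P · e^{tJ} · P⁻¹, and e^{tJ} can be computed block-by-block.

A has Jordan form
J =
  [1, 1, 0]
  [0, 1, 1]
  [0, 0, 1]
(up to reordering of blocks).

Per-block formulas:
  For a 3×3 Jordan block J_3(1): exp(t · J_3(1)) = e^(1t)·(I + t·N + (t^2/2)·N^2), where N is the 3×3 nilpotent shift.

After assembling e^{tJ} and conjugating by P, we get:

e^{tA} =
  [exp(t), -3*t^2*exp(t)/2 - 10*t*exp(t), t^2*exp(t)/2 + 3*t*exp(t)]
  [0, 3*t*exp(t) + exp(t), -t*exp(t)]
  [0, 9*t*exp(t), -3*t*exp(t) + exp(t)]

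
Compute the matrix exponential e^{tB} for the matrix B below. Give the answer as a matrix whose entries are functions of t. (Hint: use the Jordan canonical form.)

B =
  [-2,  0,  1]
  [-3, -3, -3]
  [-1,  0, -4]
e^{tB} =
  [t*exp(-3*t) + exp(-3*t), 0, t*exp(-3*t)]
  [-3*t*exp(-3*t), exp(-3*t), -3*t*exp(-3*t)]
  [-t*exp(-3*t), 0, -t*exp(-3*t) + exp(-3*t)]

Strategy: write B = P · J · P⁻¹ where J is a Jordan canonical form, so e^{tB} = P · e^{tJ} · P⁻¹, and e^{tJ} can be computed block-by-block.

B has Jordan form
J =
  [-3,  1,  0]
  [ 0, -3,  0]
  [ 0,  0, -3]
(up to reordering of blocks).

Per-block formulas:
  For a 2×2 Jordan block J_2(-3): exp(t · J_2(-3)) = e^(-3t)·(I + t·N), where N is the 2×2 nilpotent shift.
  For a 1×1 block at λ = -3: exp(t · [-3]) = [e^(-3t)].

After assembling e^{tJ} and conjugating by P, we get:

e^{tB} =
  [t*exp(-3*t) + exp(-3*t), 0, t*exp(-3*t)]
  [-3*t*exp(-3*t), exp(-3*t), -3*t*exp(-3*t)]
  [-t*exp(-3*t), 0, -t*exp(-3*t) + exp(-3*t)]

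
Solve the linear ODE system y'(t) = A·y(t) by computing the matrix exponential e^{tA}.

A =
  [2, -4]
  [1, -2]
e^{tA} =
  [2*t + 1, -4*t]
  [t, 1 - 2*t]

Strategy: write A = P · J · P⁻¹ where J is a Jordan canonical form, so e^{tA} = P · e^{tJ} · P⁻¹, and e^{tJ} can be computed block-by-block.

A has Jordan form
J =
  [0, 1]
  [0, 0]
(up to reordering of blocks).

Per-block formulas:
  For a 2×2 Jordan block J_2(0): exp(t · J_2(0)) = e^(0t)·(I + t·N), where N is the 2×2 nilpotent shift.

After assembling e^{tJ} and conjugating by P, we get:

e^{tA} =
  [2*t + 1, -4*t]
  [t, 1 - 2*t]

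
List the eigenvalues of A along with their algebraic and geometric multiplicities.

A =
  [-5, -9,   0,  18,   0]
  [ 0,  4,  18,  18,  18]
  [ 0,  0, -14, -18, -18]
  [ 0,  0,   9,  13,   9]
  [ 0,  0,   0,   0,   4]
λ = -5: alg = 2, geom = 2; λ = 4: alg = 3, geom = 3

Step 1 — factor the characteristic polynomial to read off the algebraic multiplicities:
  χ_A(x) = (x - 4)^3*(x + 5)^2

Step 2 — compute geometric multiplicities via the rank-nullity identity g(λ) = n − rank(A − λI):
  rank(A − (-5)·I) = 3, so dim ker(A − (-5)·I) = n − 3 = 2
  rank(A − (4)·I) = 2, so dim ker(A − (4)·I) = n − 2 = 3

Summary:
  λ = -5: algebraic multiplicity = 2, geometric multiplicity = 2
  λ = 4: algebraic multiplicity = 3, geometric multiplicity = 3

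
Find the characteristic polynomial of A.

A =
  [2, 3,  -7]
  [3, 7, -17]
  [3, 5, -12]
x^3 + 3*x^2 + 3*x + 1

Expanding det(x·I − A) (e.g. by cofactor expansion or by noting that A is similar to its Jordan form J, which has the same characteristic polynomial as A) gives
  χ_A(x) = x^3 + 3*x^2 + 3*x + 1
which factors as (x + 1)^3. The eigenvalues (with algebraic multiplicities) are λ = -1 with multiplicity 3.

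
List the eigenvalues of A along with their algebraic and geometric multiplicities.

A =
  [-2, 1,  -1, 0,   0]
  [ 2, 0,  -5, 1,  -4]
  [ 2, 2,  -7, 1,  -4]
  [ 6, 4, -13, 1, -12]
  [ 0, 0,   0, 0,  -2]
λ = -2: alg = 5, geom = 3

Step 1 — factor the characteristic polynomial to read off the algebraic multiplicities:
  χ_A(x) = (x + 2)^5

Step 2 — compute geometric multiplicities via the rank-nullity identity g(λ) = n − rank(A − λI):
  rank(A − (-2)·I) = 2, so dim ker(A − (-2)·I) = n − 2 = 3

Summary:
  λ = -2: algebraic multiplicity = 5, geometric multiplicity = 3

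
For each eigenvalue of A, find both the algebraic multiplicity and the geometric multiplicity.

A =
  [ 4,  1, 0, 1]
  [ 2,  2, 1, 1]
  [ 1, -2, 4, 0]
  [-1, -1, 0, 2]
λ = 3: alg = 4, geom = 2

Step 1 — factor the characteristic polynomial to read off the algebraic multiplicities:
  χ_A(x) = (x - 3)^4

Step 2 — compute geometric multiplicities via the rank-nullity identity g(λ) = n − rank(A − λI):
  rank(A − (3)·I) = 2, so dim ker(A − (3)·I) = n − 2 = 2

Summary:
  λ = 3: algebraic multiplicity = 4, geometric multiplicity = 2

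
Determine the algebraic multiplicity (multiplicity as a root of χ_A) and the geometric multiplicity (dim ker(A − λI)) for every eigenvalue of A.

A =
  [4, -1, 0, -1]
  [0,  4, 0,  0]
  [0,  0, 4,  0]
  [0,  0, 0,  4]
λ = 4: alg = 4, geom = 3

Step 1 — factor the characteristic polynomial to read off the algebraic multiplicities:
  χ_A(x) = (x - 4)^4

Step 2 — compute geometric multiplicities via the rank-nullity identity g(λ) = n − rank(A − λI):
  rank(A − (4)·I) = 1, so dim ker(A − (4)·I) = n − 1 = 3

Summary:
  λ = 4: algebraic multiplicity = 4, geometric multiplicity = 3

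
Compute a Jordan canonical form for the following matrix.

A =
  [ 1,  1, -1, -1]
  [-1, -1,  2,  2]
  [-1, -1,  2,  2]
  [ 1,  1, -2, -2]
J_3(0) ⊕ J_1(0)

The characteristic polynomial is
  det(x·I − A) = x^4

Eigenvalues and multiplicities (the geometric multiplicity of λ is n − rank(A − λI), which equals the number of Jordan blocks for λ):
  λ = 0: algebraic multiplicity = 4, geometric multiplicity = 2

Determining the block sizes for each eigenvalue:
  λ = 0: with am = 4 and gm = 2, the partition is not yet determined (e.g. several partitions of 4 into 2 parts exist). Let N = A − (0)·I. Computing rank(N^1) = 2, rank(N^2) = 1, rank(N^3) = 0; the number of blocks of size ≥ j is rank(N^{j−1}) − rank(N^j), giving [2, 1, 1]. So we have 1 block(s) of size 3, 1 block(s) of size 1 → block sizes [3, 1]

Assembling the blocks gives a Jordan form
J =
  [0, 1, 0, 0]
  [0, 0, 1, 0]
  [0, 0, 0, 0]
  [0, 0, 0, 0]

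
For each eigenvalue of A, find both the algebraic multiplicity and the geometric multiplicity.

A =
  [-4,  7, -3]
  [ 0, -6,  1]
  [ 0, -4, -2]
λ = -4: alg = 3, geom = 1

Step 1 — factor the characteristic polynomial to read off the algebraic multiplicities:
  χ_A(x) = (x + 4)^3

Step 2 — compute geometric multiplicities via the rank-nullity identity g(λ) = n − rank(A − λI):
  rank(A − (-4)·I) = 2, so dim ker(A − (-4)·I) = n − 2 = 1

Summary:
  λ = -4: algebraic multiplicity = 3, geometric multiplicity = 1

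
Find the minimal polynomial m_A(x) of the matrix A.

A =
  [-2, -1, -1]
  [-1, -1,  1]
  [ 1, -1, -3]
x^3 + 6*x^2 + 12*x + 8

The characteristic polynomial is χ_A(x) = (x + 2)^3, so the eigenvalues are known. The minimal polynomial is
  m_A(x) = Π_λ (x − λ)^{k_λ}
where k_λ is the size of the *largest* Jordan block for λ (equivalently, the smallest k with (A − λI)^k v = 0 for every generalised eigenvector v of λ).

  λ = -2: largest Jordan block has size 3, contributing (x + 2)^3

So m_A(x) = (x + 2)^3 = x^3 + 6*x^2 + 12*x + 8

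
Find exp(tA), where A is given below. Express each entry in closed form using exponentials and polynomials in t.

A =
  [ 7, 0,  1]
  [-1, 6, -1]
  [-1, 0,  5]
e^{tA} =
  [t*exp(6*t) + exp(6*t), 0, t*exp(6*t)]
  [-t*exp(6*t), exp(6*t), -t*exp(6*t)]
  [-t*exp(6*t), 0, -t*exp(6*t) + exp(6*t)]

Strategy: write A = P · J · P⁻¹ where J is a Jordan canonical form, so e^{tA} = P · e^{tJ} · P⁻¹, and e^{tJ} can be computed block-by-block.

A has Jordan form
J =
  [6, 1, 0]
  [0, 6, 0]
  [0, 0, 6]
(up to reordering of blocks).

Per-block formulas:
  For a 2×2 Jordan block J_2(6): exp(t · J_2(6)) = e^(6t)·(I + t·N), where N is the 2×2 nilpotent shift.
  For a 1×1 block at λ = 6: exp(t · [6]) = [e^(6t)].

After assembling e^{tJ} and conjugating by P, we get:

e^{tA} =
  [t*exp(6*t) + exp(6*t), 0, t*exp(6*t)]
  [-t*exp(6*t), exp(6*t), -t*exp(6*t)]
  [-t*exp(6*t), 0, -t*exp(6*t) + exp(6*t)]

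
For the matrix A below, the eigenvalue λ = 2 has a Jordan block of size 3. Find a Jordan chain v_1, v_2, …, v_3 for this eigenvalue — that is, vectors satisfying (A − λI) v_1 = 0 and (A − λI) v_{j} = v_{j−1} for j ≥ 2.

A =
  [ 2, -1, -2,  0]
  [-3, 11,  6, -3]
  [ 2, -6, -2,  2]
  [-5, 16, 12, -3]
A Jordan chain for λ = 2 of length 3:
v_1 = (-1, 0, 0, 1)ᵀ
v_2 = (0, -3, 2, -5)ᵀ
v_3 = (1, 0, 0, 0)ᵀ

Let N = A − (2)·I. We want v_3 with N^3 v_3 = 0 but N^2 v_3 ≠ 0; then v_{j-1} := N · v_j for j = 3, …, 2.

Pick v_3 = (1, 0, 0, 0)ᵀ.
Then v_2 = N · v_3 = (0, -3, 2, -5)ᵀ.
Then v_1 = N · v_2 = (-1, 0, 0, 1)ᵀ.

Sanity check: (A − (2)·I) v_1 = (0, 0, 0, 0)ᵀ = 0. ✓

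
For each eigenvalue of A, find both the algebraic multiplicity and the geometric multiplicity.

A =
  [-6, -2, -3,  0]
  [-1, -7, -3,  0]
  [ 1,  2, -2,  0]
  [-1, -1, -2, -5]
λ = -5: alg = 4, geom = 2

Step 1 — factor the characteristic polynomial to read off the algebraic multiplicities:
  χ_A(x) = (x + 5)^4

Step 2 — compute geometric multiplicities via the rank-nullity identity g(λ) = n − rank(A − λI):
  rank(A − (-5)·I) = 2, so dim ker(A − (-5)·I) = n − 2 = 2

Summary:
  λ = -5: algebraic multiplicity = 4, geometric multiplicity = 2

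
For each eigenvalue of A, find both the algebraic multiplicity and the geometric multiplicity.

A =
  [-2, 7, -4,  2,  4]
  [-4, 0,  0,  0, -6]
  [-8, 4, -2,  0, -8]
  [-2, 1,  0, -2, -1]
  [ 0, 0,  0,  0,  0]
λ = -2: alg = 3, geom = 2; λ = 0: alg = 2, geom = 1

Step 1 — factor the characteristic polynomial to read off the algebraic multiplicities:
  χ_A(x) = x^2*(x + 2)^3

Step 2 — compute geometric multiplicities via the rank-nullity identity g(λ) = n − rank(A − λI):
  rank(A − (-2)·I) = 3, so dim ker(A − (-2)·I) = n − 3 = 2
  rank(A − (0)·I) = 4, so dim ker(A − (0)·I) = n − 4 = 1

Summary:
  λ = -2: algebraic multiplicity = 3, geometric multiplicity = 2
  λ = 0: algebraic multiplicity = 2, geometric multiplicity = 1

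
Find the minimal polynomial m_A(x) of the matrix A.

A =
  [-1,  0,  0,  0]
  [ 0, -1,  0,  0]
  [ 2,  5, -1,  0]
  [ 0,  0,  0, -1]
x^2 + 2*x + 1

The characteristic polynomial is χ_A(x) = (x + 1)^4, so the eigenvalues are known. The minimal polynomial is
  m_A(x) = Π_λ (x − λ)^{k_λ}
where k_λ is the size of the *largest* Jordan block for λ (equivalently, the smallest k with (A − λI)^k v = 0 for every generalised eigenvector v of λ).

  λ = -1: largest Jordan block has size 2, contributing (x + 1)^2

So m_A(x) = (x + 1)^2 = x^2 + 2*x + 1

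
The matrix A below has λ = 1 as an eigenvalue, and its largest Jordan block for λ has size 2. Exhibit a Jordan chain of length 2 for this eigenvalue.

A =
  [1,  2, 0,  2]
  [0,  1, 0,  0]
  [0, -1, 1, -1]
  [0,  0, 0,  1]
A Jordan chain for λ = 1 of length 2:
v_1 = (2, 0, -1, 0)ᵀ
v_2 = (0, 1, 0, 0)ᵀ

Let N = A − (1)·I. We want v_2 with N^2 v_2 = 0 but N^1 v_2 ≠ 0; then v_{j-1} := N · v_j for j = 2, …, 2.

Pick v_2 = (0, 1, 0, 0)ᵀ.
Then v_1 = N · v_2 = (2, 0, -1, 0)ᵀ.

Sanity check: (A − (1)·I) v_1 = (0, 0, 0, 0)ᵀ = 0. ✓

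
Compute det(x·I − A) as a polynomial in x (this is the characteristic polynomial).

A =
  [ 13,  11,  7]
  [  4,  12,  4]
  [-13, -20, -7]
x^3 - 18*x^2 + 108*x - 216

Expanding det(x·I − A) (e.g. by cofactor expansion or by noting that A is similar to its Jordan form J, which has the same characteristic polynomial as A) gives
  χ_A(x) = x^3 - 18*x^2 + 108*x - 216
which factors as (x - 6)^3. The eigenvalues (with algebraic multiplicities) are λ = 6 with multiplicity 3.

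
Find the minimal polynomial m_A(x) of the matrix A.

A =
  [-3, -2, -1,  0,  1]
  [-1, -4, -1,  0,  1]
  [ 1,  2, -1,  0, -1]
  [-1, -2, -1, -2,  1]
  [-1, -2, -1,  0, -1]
x^2 + 5*x + 6

The characteristic polynomial is χ_A(x) = (x + 2)^4*(x + 3), so the eigenvalues are known. The minimal polynomial is
  m_A(x) = Π_λ (x − λ)^{k_λ}
where k_λ is the size of the *largest* Jordan block for λ (equivalently, the smallest k with (A − λI)^k v = 0 for every generalised eigenvector v of λ).

  λ = -3: largest Jordan block has size 1, contributing (x + 3)
  λ = -2: largest Jordan block has size 1, contributing (x + 2)

So m_A(x) = (x + 2)*(x + 3) = x^2 + 5*x + 6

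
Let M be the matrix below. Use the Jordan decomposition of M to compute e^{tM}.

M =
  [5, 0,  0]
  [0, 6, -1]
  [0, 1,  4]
e^{tM} =
  [exp(5*t), 0, 0]
  [0, t*exp(5*t) + exp(5*t), -t*exp(5*t)]
  [0, t*exp(5*t), -t*exp(5*t) + exp(5*t)]

Strategy: write M = P · J · P⁻¹ where J is a Jordan canonical form, so e^{tM} = P · e^{tJ} · P⁻¹, and e^{tJ} can be computed block-by-block.

M has Jordan form
J =
  [5, 1, 0]
  [0, 5, 0]
  [0, 0, 5]
(up to reordering of blocks).

Per-block formulas:
  For a 2×2 Jordan block J_2(5): exp(t · J_2(5)) = e^(5t)·(I + t·N), where N is the 2×2 nilpotent shift.
  For a 1×1 block at λ = 5: exp(t · [5]) = [e^(5t)].

After assembling e^{tJ} and conjugating by P, we get:

e^{tM} =
  [exp(5*t), 0, 0]
  [0, t*exp(5*t) + exp(5*t), -t*exp(5*t)]
  [0, t*exp(5*t), -t*exp(5*t) + exp(5*t)]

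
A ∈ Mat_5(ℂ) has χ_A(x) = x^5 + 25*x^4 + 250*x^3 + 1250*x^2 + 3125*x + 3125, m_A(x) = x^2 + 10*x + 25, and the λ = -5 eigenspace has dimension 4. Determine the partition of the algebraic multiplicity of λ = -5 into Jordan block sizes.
Block sizes for λ = -5: [2, 1, 1, 1]

Step 1 — from the characteristic polynomial, algebraic multiplicity of λ = -5 is 5. From dim ker(A − (-5)·I) = 4, there are exactly 4 Jordan blocks for λ = -5.
Step 2 — from the minimal polynomial, the factor (x + 5)^2 tells us the largest block for λ = -5 has size 2.
Step 3 — with total size 5, 4 blocks, and largest block 2, the block sizes (in nonincreasing order) are [2, 1, 1, 1].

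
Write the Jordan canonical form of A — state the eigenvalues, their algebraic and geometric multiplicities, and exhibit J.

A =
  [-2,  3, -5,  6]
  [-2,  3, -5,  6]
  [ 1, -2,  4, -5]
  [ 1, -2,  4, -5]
J_3(0) ⊕ J_1(0)

The characteristic polynomial is
  det(x·I − A) = x^4

Eigenvalues and multiplicities (the geometric multiplicity of λ is n − rank(A − λI), which equals the number of Jordan blocks for λ):
  λ = 0: algebraic multiplicity = 4, geometric multiplicity = 2

Determining the block sizes for each eigenvalue:
  λ = 0: with am = 4 and gm = 2, the partition is not yet determined (e.g. several partitions of 4 into 2 parts exist). Let N = A − (0)·I. Computing rank(N^1) = 2, rank(N^2) = 1, rank(N^3) = 0; the number of blocks of size ≥ j is rank(N^{j−1}) − rank(N^j), giving [2, 1, 1]. So we have 1 block(s) of size 3, 1 block(s) of size 1 → block sizes [3, 1]

Assembling the blocks gives a Jordan form
J =
  [0, 1, 0, 0]
  [0, 0, 1, 0]
  [0, 0, 0, 0]
  [0, 0, 0, 0]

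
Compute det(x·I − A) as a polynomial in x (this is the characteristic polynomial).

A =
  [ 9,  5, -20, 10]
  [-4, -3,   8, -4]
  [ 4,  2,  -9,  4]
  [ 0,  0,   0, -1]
x^4 + 4*x^3 + 6*x^2 + 4*x + 1

Expanding det(x·I − A) (e.g. by cofactor expansion or by noting that A is similar to its Jordan form J, which has the same characteristic polynomial as A) gives
  χ_A(x) = x^4 + 4*x^3 + 6*x^2 + 4*x + 1
which factors as (x + 1)^4. The eigenvalues (with algebraic multiplicities) are λ = -1 with multiplicity 4.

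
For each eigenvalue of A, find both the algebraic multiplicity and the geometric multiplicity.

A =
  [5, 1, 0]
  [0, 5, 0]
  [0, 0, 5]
λ = 5: alg = 3, geom = 2

Step 1 — factor the characteristic polynomial to read off the algebraic multiplicities:
  χ_A(x) = (x - 5)^3

Step 2 — compute geometric multiplicities via the rank-nullity identity g(λ) = n − rank(A − λI):
  rank(A − (5)·I) = 1, so dim ker(A − (5)·I) = n − 1 = 2

Summary:
  λ = 5: algebraic multiplicity = 3, geometric multiplicity = 2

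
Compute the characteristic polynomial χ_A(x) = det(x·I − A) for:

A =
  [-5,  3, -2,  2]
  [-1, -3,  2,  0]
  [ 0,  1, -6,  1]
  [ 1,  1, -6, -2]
x^4 + 16*x^3 + 96*x^2 + 256*x + 256

Expanding det(x·I − A) (e.g. by cofactor expansion or by noting that A is similar to its Jordan form J, which has the same characteristic polynomial as A) gives
  χ_A(x) = x^4 + 16*x^3 + 96*x^2 + 256*x + 256
which factors as (x + 4)^4. The eigenvalues (with algebraic multiplicities) are λ = -4 with multiplicity 4.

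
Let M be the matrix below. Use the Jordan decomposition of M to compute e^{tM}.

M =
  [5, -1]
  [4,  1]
e^{tM} =
  [2*t*exp(3*t) + exp(3*t), -t*exp(3*t)]
  [4*t*exp(3*t), -2*t*exp(3*t) + exp(3*t)]

Strategy: write M = P · J · P⁻¹ where J is a Jordan canonical form, so e^{tM} = P · e^{tJ} · P⁻¹, and e^{tJ} can be computed block-by-block.

M has Jordan form
J =
  [3, 1]
  [0, 3]
(up to reordering of blocks).

Per-block formulas:
  For a 2×2 Jordan block J_2(3): exp(t · J_2(3)) = e^(3t)·(I + t·N), where N is the 2×2 nilpotent shift.

After assembling e^{tJ} and conjugating by P, we get:

e^{tM} =
  [2*t*exp(3*t) + exp(3*t), -t*exp(3*t)]
  [4*t*exp(3*t), -2*t*exp(3*t) + exp(3*t)]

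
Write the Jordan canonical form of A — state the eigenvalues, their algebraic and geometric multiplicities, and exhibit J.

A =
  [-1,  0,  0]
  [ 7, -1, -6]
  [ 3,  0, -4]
J_1(-4) ⊕ J_2(-1)

The characteristic polynomial is
  det(x·I − A) = x^3 + 6*x^2 + 9*x + 4 = (x + 1)^2*(x + 4)

Eigenvalues and multiplicities (the geometric multiplicity of λ is n − rank(A − λI), which equals the number of Jordan blocks for λ):
  λ = -4: algebraic multiplicity = 1, geometric multiplicity = 1
  λ = -1: algebraic multiplicity = 2, geometric multiplicity = 1

Determining the block sizes for each eigenvalue:
  λ = -4: one block (gm = 1), so the single block has size am = 1 → block sizes [1]
  λ = -1: one block (gm = 1), so the single block has size am = 2 → block sizes [2]

Assembling the blocks gives a Jordan form
J =
  [-4,  0,  0]
  [ 0, -1,  1]
  [ 0,  0, -1]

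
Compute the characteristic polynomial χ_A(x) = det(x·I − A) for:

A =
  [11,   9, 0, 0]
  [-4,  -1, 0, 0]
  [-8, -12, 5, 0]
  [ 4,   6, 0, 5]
x^4 - 20*x^3 + 150*x^2 - 500*x + 625

Expanding det(x·I − A) (e.g. by cofactor expansion or by noting that A is similar to its Jordan form J, which has the same characteristic polynomial as A) gives
  χ_A(x) = x^4 - 20*x^3 + 150*x^2 - 500*x + 625
which factors as (x - 5)^4. The eigenvalues (with algebraic multiplicities) are λ = 5 with multiplicity 4.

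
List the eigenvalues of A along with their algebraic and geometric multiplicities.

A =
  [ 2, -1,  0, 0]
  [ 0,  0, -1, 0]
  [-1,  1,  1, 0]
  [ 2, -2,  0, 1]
λ = 1: alg = 4, geom = 2

Step 1 — factor the characteristic polynomial to read off the algebraic multiplicities:
  χ_A(x) = (x - 1)^4

Step 2 — compute geometric multiplicities via the rank-nullity identity g(λ) = n − rank(A − λI):
  rank(A − (1)·I) = 2, so dim ker(A − (1)·I) = n − 2 = 2

Summary:
  λ = 1: algebraic multiplicity = 4, geometric multiplicity = 2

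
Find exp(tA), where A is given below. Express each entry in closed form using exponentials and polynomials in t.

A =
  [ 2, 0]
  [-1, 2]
e^{tA} =
  [exp(2*t), 0]
  [-t*exp(2*t), exp(2*t)]

Strategy: write A = P · J · P⁻¹ where J is a Jordan canonical form, so e^{tA} = P · e^{tJ} · P⁻¹, and e^{tJ} can be computed block-by-block.

A has Jordan form
J =
  [2, 1]
  [0, 2]
(up to reordering of blocks).

Per-block formulas:
  For a 2×2 Jordan block J_2(2): exp(t · J_2(2)) = e^(2t)·(I + t·N), where N is the 2×2 nilpotent shift.

After assembling e^{tJ} and conjugating by P, we get:

e^{tA} =
  [exp(2*t), 0]
  [-t*exp(2*t), exp(2*t)]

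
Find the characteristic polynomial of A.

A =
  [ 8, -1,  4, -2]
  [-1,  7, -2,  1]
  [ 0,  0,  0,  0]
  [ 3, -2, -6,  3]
x^4 - 18*x^3 + 108*x^2 - 216*x

Expanding det(x·I − A) (e.g. by cofactor expansion or by noting that A is similar to its Jordan form J, which has the same characteristic polynomial as A) gives
  χ_A(x) = x^4 - 18*x^3 + 108*x^2 - 216*x
which factors as x*(x - 6)^3. The eigenvalues (with algebraic multiplicities) are λ = 0 with multiplicity 1, λ = 6 with multiplicity 3.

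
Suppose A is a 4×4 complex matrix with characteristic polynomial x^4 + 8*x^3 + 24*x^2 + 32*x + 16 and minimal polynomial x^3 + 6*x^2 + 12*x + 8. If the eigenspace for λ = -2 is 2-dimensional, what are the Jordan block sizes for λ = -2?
Block sizes for λ = -2: [3, 1]

Step 1 — from the characteristic polynomial, algebraic multiplicity of λ = -2 is 4. From dim ker(A − (-2)·I) = 2, there are exactly 2 Jordan blocks for λ = -2.
Step 2 — from the minimal polynomial, the factor (x + 2)^3 tells us the largest block for λ = -2 has size 3.
Step 3 — with total size 4, 2 blocks, and largest block 3, the block sizes (in nonincreasing order) are [3, 1].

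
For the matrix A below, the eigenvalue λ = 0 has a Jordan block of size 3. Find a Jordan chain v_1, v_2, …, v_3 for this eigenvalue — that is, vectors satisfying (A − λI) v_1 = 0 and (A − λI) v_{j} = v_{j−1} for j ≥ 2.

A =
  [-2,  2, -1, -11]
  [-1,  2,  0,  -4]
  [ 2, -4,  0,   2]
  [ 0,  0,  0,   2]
A Jordan chain for λ = 0 of length 3:
v_1 = (4, 2, -4, 0)ᵀ
v_2 = (2, 2, -4, 0)ᵀ
v_3 = (0, 1, 0, 0)ᵀ

Let N = A − (0)·I. We want v_3 with N^3 v_3 = 0 but N^2 v_3 ≠ 0; then v_{j-1} := N · v_j for j = 3, …, 2.

Pick v_3 = (0, 1, 0, 0)ᵀ.
Then v_2 = N · v_3 = (2, 2, -4, 0)ᵀ.
Then v_1 = N · v_2 = (4, 2, -4, 0)ᵀ.

Sanity check: (A − (0)·I) v_1 = (0, 0, 0, 0)ᵀ = 0. ✓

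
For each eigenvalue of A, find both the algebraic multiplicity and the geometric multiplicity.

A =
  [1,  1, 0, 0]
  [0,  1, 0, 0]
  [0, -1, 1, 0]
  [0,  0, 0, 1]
λ = 1: alg = 4, geom = 3

Step 1 — factor the characteristic polynomial to read off the algebraic multiplicities:
  χ_A(x) = (x - 1)^4

Step 2 — compute geometric multiplicities via the rank-nullity identity g(λ) = n − rank(A − λI):
  rank(A − (1)·I) = 1, so dim ker(A − (1)·I) = n − 1 = 3

Summary:
  λ = 1: algebraic multiplicity = 4, geometric multiplicity = 3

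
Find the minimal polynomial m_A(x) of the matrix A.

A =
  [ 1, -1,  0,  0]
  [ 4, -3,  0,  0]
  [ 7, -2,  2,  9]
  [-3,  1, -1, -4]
x^2 + 2*x + 1

The characteristic polynomial is χ_A(x) = (x + 1)^4, so the eigenvalues are known. The minimal polynomial is
  m_A(x) = Π_λ (x − λ)^{k_λ}
where k_λ is the size of the *largest* Jordan block for λ (equivalently, the smallest k with (A − λI)^k v = 0 for every generalised eigenvector v of λ).

  λ = -1: largest Jordan block has size 2, contributing (x + 1)^2

So m_A(x) = (x + 1)^2 = x^2 + 2*x + 1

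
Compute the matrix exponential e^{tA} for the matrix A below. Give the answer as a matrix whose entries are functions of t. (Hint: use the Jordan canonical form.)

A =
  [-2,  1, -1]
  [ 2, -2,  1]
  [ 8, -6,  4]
e^{tA} =
  [-t^2 - 2*t + 1, t^2 + t, -t^2/2 - t]
  [2*t, 1 - 2*t, t]
  [2*t^2 + 8*t, -2*t^2 - 6*t, t^2 + 4*t + 1]

Strategy: write A = P · J · P⁻¹ where J is a Jordan canonical form, so e^{tA} = P · e^{tJ} · P⁻¹, and e^{tJ} can be computed block-by-block.

A has Jordan form
J =
  [0, 1, 0]
  [0, 0, 1]
  [0, 0, 0]
(up to reordering of blocks).

Per-block formulas:
  For a 3×3 Jordan block J_3(0): exp(t · J_3(0)) = e^(0t)·(I + t·N + (t^2/2)·N^2), where N is the 3×3 nilpotent shift.

After assembling e^{tJ} and conjugating by P, we get:

e^{tA} =
  [-t^2 - 2*t + 1, t^2 + t, -t^2/2 - t]
  [2*t, 1 - 2*t, t]
  [2*t^2 + 8*t, -2*t^2 - 6*t, t^2 + 4*t + 1]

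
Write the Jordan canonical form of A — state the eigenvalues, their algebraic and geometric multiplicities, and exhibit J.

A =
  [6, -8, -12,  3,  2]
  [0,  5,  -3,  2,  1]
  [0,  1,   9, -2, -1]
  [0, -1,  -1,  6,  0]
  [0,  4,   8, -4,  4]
J_3(6) ⊕ J_2(6)

The characteristic polynomial is
  det(x·I − A) = x^5 - 30*x^4 + 360*x^3 - 2160*x^2 + 6480*x - 7776 = (x - 6)^5

Eigenvalues and multiplicities (the geometric multiplicity of λ is n − rank(A − λI), which equals the number of Jordan blocks for λ):
  λ = 6: algebraic multiplicity = 5, geometric multiplicity = 2

Determining the block sizes for each eigenvalue:
  λ = 6: with am = 5 and gm = 2, the partition is not yet determined (e.g. several partitions of 5 into 2 parts exist). Let N = A − (6)·I. Computing rank(N^1) = 3, rank(N^2) = 1, rank(N^3) = 0; the number of blocks of size ≥ j is rank(N^{j−1}) − rank(N^j), giving [2, 2, 1]. So we have 1 block(s) of size 3, 1 block(s) of size 2 → block sizes [3, 2]

Assembling the blocks gives a Jordan form
J =
  [6, 1, 0, 0, 0]
  [0, 6, 1, 0, 0]
  [0, 0, 6, 0, 0]
  [0, 0, 0, 6, 1]
  [0, 0, 0, 0, 6]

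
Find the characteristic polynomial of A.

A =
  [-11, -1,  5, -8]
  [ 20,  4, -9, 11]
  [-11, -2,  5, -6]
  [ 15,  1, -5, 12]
x^4 - 10*x^3 + 33*x^2 - 40*x + 16

Expanding det(x·I − A) (e.g. by cofactor expansion or by noting that A is similar to its Jordan form J, which has the same characteristic polynomial as A) gives
  χ_A(x) = x^4 - 10*x^3 + 33*x^2 - 40*x + 16
which factors as (x - 4)^2*(x - 1)^2. The eigenvalues (with algebraic multiplicities) are λ = 1 with multiplicity 2, λ = 4 with multiplicity 2.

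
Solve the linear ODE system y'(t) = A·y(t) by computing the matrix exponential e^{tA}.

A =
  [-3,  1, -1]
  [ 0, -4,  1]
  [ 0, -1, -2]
e^{tA} =
  [exp(-3*t), t*exp(-3*t), -t*exp(-3*t)]
  [0, -t*exp(-3*t) + exp(-3*t), t*exp(-3*t)]
  [0, -t*exp(-3*t), t*exp(-3*t) + exp(-3*t)]

Strategy: write A = P · J · P⁻¹ where J is a Jordan canonical form, so e^{tA} = P · e^{tJ} · P⁻¹, and e^{tJ} can be computed block-by-block.

A has Jordan form
J =
  [-3,  1,  0]
  [ 0, -3,  0]
  [ 0,  0, -3]
(up to reordering of blocks).

Per-block formulas:
  For a 1×1 block at λ = -3: exp(t · [-3]) = [e^(-3t)].
  For a 2×2 Jordan block J_2(-3): exp(t · J_2(-3)) = e^(-3t)·(I + t·N), where N is the 2×2 nilpotent shift.

After assembling e^{tJ} and conjugating by P, we get:

e^{tA} =
  [exp(-3*t), t*exp(-3*t), -t*exp(-3*t)]
  [0, -t*exp(-3*t) + exp(-3*t), t*exp(-3*t)]
  [0, -t*exp(-3*t), t*exp(-3*t) + exp(-3*t)]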